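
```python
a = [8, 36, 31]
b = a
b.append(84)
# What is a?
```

After line 1: a = [8, 36, 31]
After line 2 (b = a is an alias, same object): a = [8, 36, 31], b = [8, 36, 31]
After line 3 (b.append mutates the shared list): a = [8, 36, 31, 84], b = [8, 36, 31, 84]

[8, 36, 31, 84]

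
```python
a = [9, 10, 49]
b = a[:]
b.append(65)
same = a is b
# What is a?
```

After line 1: a = [9, 10, 49]
After line 2 (b = a[:] is a shallow copy, new object): a = [9, 10, 49], b = [9, 10, 49]
After line 3 (append only mutates b): a = [9, 10, 49], b = [9, 10, 49, 65]
After line 4 (same = a is b; different objects -> False): same = False

[9, 10, 49]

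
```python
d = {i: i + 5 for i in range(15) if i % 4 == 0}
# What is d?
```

{0: 5, 4: 9, 8: 13, 12: 17}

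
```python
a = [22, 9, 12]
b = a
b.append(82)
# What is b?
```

After line 1: a = [22, 9, 12]
After line 2 (b = a is an alias, same object): a = [22, 9, 12], b = [22, 9, 12]
After line 3 (b.append mutates the shared list): a = [22, 9, 12, 82], b = [22, 9, 12, 82]

[22, 9, 12, 82]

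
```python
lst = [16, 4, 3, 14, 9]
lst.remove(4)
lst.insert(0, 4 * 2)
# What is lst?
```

After line 1: lst = [16, 4, 3, 14, 9]
After line 2 (remove first 4): lst = [16, 3, 14, 9]
After line 3 (insert 8 at index 0): lst = [8, 16, 3, 14, 9]

[8, 16, 3, 14, 9]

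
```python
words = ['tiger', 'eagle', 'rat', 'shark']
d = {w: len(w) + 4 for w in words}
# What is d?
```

{'tiger': 9, 'eagle': 9, 'rat': 7, 'shark': 9}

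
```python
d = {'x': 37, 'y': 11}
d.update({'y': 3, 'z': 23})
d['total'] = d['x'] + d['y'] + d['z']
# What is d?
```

After line 1: d = {'x': 37, 'y': 11}
After line 2 (y overwritten, z added): d = {'x': 37, 'y': 3, 'z': 23}
After line 3 (total = 37 + 3 + 23 = 63): d = {'x': 37, 'y': 3, 'z': 23, 'total': 63}

{'x': 37, 'y': 3, 'z': 23, 'total': 63}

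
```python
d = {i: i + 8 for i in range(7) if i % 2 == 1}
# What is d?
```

{1: 9, 3: 11, 5: 13}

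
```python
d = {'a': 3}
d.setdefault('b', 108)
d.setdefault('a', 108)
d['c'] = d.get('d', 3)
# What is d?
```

After line 1: d = {'a': 3}
After line 2 (setdefault adds 'b'=108): d = {'a': 3, 'b': 108}
After line 3 (setdefault 'a' no-op, already exists): d = {'a': 3, 'b': 108}
After line 4 (get('d', 3) returns default since 'd' not in d): d = {'a': 3, 'b': 108, 'c': 3}

{'a': 3, 'b': 108, 'c': 3}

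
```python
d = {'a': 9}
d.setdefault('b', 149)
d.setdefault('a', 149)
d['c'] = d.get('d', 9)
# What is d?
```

After line 1: d = {'a': 9}
After line 2 (setdefault adds 'b'=149): d = {'a': 9, 'b': 149}
After line 3 (setdefault 'a' no-op, already exists): d = {'a': 9, 'b': 149}
After line 4 (get('d', 9) returns default since 'd' not in d): d = {'a': 9, 'b': 149, 'c': 9}

{'a': 9, 'b': 149, 'c': 9}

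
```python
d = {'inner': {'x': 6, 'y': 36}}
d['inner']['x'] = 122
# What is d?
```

After line 1: d = {'inner': {'x': 6, 'y': 36}}
After line 2 (inner x overwritten): d = {'inner': {'x': 122, 'y': 36}}

{'inner': {'x': 122, 'y': 36}}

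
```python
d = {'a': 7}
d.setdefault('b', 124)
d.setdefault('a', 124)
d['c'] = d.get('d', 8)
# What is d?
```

After line 1: d = {'a': 7}
After line 2 (setdefault adds 'b'=124): d = {'a': 7, 'b': 124}
After line 3 (setdefault 'a' no-op, already exists): d = {'a': 7, 'b': 124}
After line 4 (get('d', 8) returns default since 'd' not in d): d = {'a': 7, 'b': 124, 'c': 8}

{'a': 7, 'b': 124, 'c': 8}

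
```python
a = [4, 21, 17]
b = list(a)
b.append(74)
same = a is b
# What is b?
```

After line 1: a = [4, 21, 17]
After line 2 (b = list(a) is a shallow copy, new object): a = [4, 21, 17], b = [4, 21, 17]
After line 3 (append only mutates b): a = [4, 21, 17], b = [4, 21, 17, 74]
After line 4 (same = a is b; different objects -> False): same = False

[4, 21, 17, 74]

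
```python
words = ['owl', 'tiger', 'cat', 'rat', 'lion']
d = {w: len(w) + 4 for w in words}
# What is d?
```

{'owl': 7, 'tiger': 9, 'cat': 7, 'rat': 7, 'lion': 8}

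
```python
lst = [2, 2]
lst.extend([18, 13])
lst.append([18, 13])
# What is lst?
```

After line 1: lst = [2, 2]
After line 2 (extend unpacks [18, 13]): lst = [2, 2, 18, 13]
After line 3 (append adds [18, 13] as single element): lst = [2, 2, 18, 13, [18, 13]]

[2, 2, 18, 13, [18, 13]]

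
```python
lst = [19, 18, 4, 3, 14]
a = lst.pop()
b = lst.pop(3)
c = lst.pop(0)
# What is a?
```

After line 1: lst = [19, 18, 4, 3, 14]
After line 2 (pop() -> a = 14): lst = [19, 18, 4, 3]
After line 3 (pop(3) -> b = 3): lst = [19, 18, 4]
After line 4 (pop(0) -> c = 19): lst = [18, 4]

14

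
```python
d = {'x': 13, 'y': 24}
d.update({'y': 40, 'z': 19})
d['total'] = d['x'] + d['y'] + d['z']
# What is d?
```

After line 1: d = {'x': 13, 'y': 24}
After line 2 (y overwritten, z added): d = {'x': 13, 'y': 40, 'z': 19}
After line 3 (total = 13 + 40 + 19 = 72): d = {'x': 13, 'y': 40, 'z': 19, 'total': 72}

{'x': 13, 'y': 40, 'z': 19, 'total': 72}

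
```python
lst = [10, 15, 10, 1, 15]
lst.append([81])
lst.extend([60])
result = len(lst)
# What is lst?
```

After line 1: lst = [10, 15, 10, 1, 15]
After line 2 (append adds [81] as single element): lst = [10, 15, 10, 1, 15, [81]]
After line 3 (extend unpacks [60], adds 60): lst = [10, 15, 10, 1, 15, [81], 60]
After line 4: result = len(lst) = 7

[10, 15, 10, 1, 15, [81], 60]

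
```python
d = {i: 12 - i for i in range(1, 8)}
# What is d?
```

{1: 11, 2: 10, 3: 9, 4: 8, 5: 7, 6: 6, 7: 5}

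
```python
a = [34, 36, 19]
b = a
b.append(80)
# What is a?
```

After line 1: a = [34, 36, 19]
After line 2 (b = a is an alias, same object): a = [34, 36, 19], b = [34, 36, 19]
After line 3 (b.append mutates the shared list): a = [34, 36, 19, 80], b = [34, 36, 19, 80]

[34, 36, 19, 80]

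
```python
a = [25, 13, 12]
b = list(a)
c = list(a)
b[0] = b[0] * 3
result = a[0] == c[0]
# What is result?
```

After line 1: a = [25, 13, 12]
After line 2 (b = list(a), copy): a = [25, 13, 12], b = [25, 13, 12]
After line 3 (c = list(a) is a copy, new object): c = [25, 13, 12]
After line 4 (b[0] = 25 * 3 = 75; only b mutates (copy)): a = [25, 13, 12], b = [75, 13, 12], c = [25, 13, 12]
After line 5 (a[0] = 25, c[0] = 25; result = True)

True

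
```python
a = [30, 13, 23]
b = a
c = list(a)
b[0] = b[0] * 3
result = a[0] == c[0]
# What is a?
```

After line 1: a = [30, 13, 23]
After line 2 (b = a, alias): a = [30, 13, 23], b = [30, 13, 23]
After line 3 (c = list(a) is a copy, new object): c = [30, 13, 23]
After line 4 (b[0] = 30 * 3 = 90; mutates shared a/b): a = b = [90, 13, 23], c = [30, 13, 23]
After line 5 (a[0] = 90, c[0] = 30; result = False)

[90, 13, 23]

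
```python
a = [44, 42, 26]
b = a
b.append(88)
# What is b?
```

After line 1: a = [44, 42, 26]
After line 2 (b = a is an alias, same object): a = [44, 42, 26], b = [44, 42, 26]
After line 3 (b.append mutates the shared list): a = [44, 42, 26, 88], b = [44, 42, 26, 88]

[44, 42, 26, 88]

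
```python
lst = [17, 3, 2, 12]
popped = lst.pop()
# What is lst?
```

[17, 3, 2]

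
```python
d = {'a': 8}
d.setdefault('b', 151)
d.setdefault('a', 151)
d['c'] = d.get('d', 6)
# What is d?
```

After line 1: d = {'a': 8}
After line 2 (setdefault adds 'b'=151): d = {'a': 8, 'b': 151}
After line 3 (setdefault 'a' no-op, already exists): d = {'a': 8, 'b': 151}
After line 4 (get('d', 6) returns default since 'd' not in d): d = {'a': 8, 'b': 151, 'c': 6}

{'a': 8, 'b': 151, 'c': 6}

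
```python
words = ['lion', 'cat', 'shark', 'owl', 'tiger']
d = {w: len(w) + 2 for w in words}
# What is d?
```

{'lion': 6, 'cat': 5, 'shark': 7, 'owl': 5, 'tiger': 7}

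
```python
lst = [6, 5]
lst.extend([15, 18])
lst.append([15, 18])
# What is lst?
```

After line 1: lst = [6, 5]
After line 2 (extend unpacks [15, 18]): lst = [6, 5, 15, 18]
After line 3 (append adds [15, 18] as single element): lst = [6, 5, 15, 18, [15, 18]]

[6, 5, 15, 18, [15, 18]]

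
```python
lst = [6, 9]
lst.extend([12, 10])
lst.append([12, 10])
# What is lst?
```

After line 1: lst = [6, 9]
After line 2 (extend unpacks [12, 10]): lst = [6, 9, 12, 10]
After line 3 (append adds [12, 10] as single element): lst = [6, 9, 12, 10, [12, 10]]

[6, 9, 12, 10, [12, 10]]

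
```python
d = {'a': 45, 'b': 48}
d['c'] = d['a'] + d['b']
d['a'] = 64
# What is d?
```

After line 1: d = {'a': 45, 'b': 48}
After line 2 (d['c'] = 45 + 48): d = {'a': 45, 'b': 48, 'c': 93}
After line 3: d = {'a': 64, 'b': 48, 'c': 93}

{'a': 64, 'b': 48, 'c': 93}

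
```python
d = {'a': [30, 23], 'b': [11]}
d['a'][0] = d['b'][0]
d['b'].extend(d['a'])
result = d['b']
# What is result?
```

After line 1: d = {'a': [30, 23], 'b': [11]}
After line 2 (a[0] = b[0] = 11): d = {'a': [11, 23], 'b': [11]}
After line 3 (b.extend(a) appends [11, 23]): d = {'a': [11, 23], 'b': [11, 11, 23]}
After line 4: result = d['b'] = [11, 11, 23]

[11, 11, 23]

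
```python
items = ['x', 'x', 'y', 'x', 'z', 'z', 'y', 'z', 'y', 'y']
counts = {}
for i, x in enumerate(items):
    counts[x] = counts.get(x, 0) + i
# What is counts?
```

Initial: counts = {}, items = ['x', 'x', 'y', 'x', 'z', 'z', 'y', 'z', 'y', 'y']
i=0, x='x': counts = {'x': 0}
i=1, x='x': counts = {'x': 1}
i=2, x='y': counts = {'x': 1, 'y': 2}
i=3, x='x': counts = {'x': 4, 'y': 2}
i=4, x='z': counts = {'x': 4, 'y': 2, 'z': 4}
i=5, x='z': counts = {'x': 4, 'y': 2, 'z': 9}
i=6, x='y': counts = {'x': 4, 'y': 8, 'z': 9}
i=7, x='z': counts = {'x': 4, 'y': 8, 'z': 16}
i=8, x='y': counts = {'x': 4, 'y': 16, 'z': 16}
i=9, x='y': counts = {'x': 4, 'y': 25, 'z': 16}

{'x': 4, 'y': 25, 'z': 16}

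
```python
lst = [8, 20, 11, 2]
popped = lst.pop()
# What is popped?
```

2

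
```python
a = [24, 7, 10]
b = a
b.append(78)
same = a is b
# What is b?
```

After line 1: a = [24, 7, 10]
After line 2 (b = a is an alias, same object): a = [24, 7, 10], b = [24, 7, 10]
After line 3 (b.append mutates the shared list): a = [24, 7, 10, 78], b = [24, 7, 10, 78]
After line 4 (same = a is b; same object -> True): same = True

[24, 7, 10, 78]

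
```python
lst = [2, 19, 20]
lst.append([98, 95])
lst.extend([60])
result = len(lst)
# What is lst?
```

After line 1: lst = [2, 19, 20]
After line 2 (append adds [98, 95] as single element): lst = [2, 19, 20, [98, 95]]
After line 3 (extend unpacks [60], adds 60): lst = [2, 19, 20, [98, 95], 60]
After line 4: result = len(lst) = 5

[2, 19, 20, [98, 95], 60]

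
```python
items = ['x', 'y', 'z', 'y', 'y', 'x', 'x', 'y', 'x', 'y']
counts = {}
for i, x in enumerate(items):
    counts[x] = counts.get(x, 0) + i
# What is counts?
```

Initial: counts = {}, items = ['x', 'y', 'z', 'y', 'y', 'x', 'x', 'y', 'x', 'y']
i=0, x='x': counts = {'x': 0}
i=1, x='y': counts = {'x': 0, 'y': 1}
i=2, x='z': counts = {'x': 0, 'y': 1, 'z': 2}
i=3, x='y': counts = {'x': 0, 'y': 4, 'z': 2}
i=4, x='y': counts = {'x': 0, 'y': 8, 'z': 2}
i=5, x='x': counts = {'x': 5, 'y': 8, 'z': 2}
i=6, x='x': counts = {'x': 11, 'y': 8, 'z': 2}
i=7, x='y': counts = {'x': 11, 'y': 15, 'z': 2}
i=8, x='x': counts = {'x': 19, 'y': 15, 'z': 2}
i=9, x='y': counts = {'x': 19, 'y': 24, 'z': 2}

{'x': 19, 'y': 24, 'z': 2}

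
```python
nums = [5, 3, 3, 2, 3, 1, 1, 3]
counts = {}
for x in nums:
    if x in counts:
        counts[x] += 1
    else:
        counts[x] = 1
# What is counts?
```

Initial: counts = {}, nums = [5, 3, 3, 2, 3, 1, 1, 3]
See 5: counts = {5: 1}
See 3: counts = {5: 1, 3: 1}
See 3: counts = {5: 1, 3: 2}
See 2: counts = {5: 1, 3: 2, 2: 1}
See 3: counts = {5: 1, 3: 3, 2: 1}
See 1: counts = {5: 1, 3: 3, 2: 1, 1: 1}
See 1: counts = {5: 1, 3: 3, 2: 1, 1: 2}
See 3: counts = {5: 1, 3: 4, 2: 1, 1: 2}

{5: 1, 3: 4, 2: 1, 1: 2}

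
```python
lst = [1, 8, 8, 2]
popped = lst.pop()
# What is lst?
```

[1, 8, 8]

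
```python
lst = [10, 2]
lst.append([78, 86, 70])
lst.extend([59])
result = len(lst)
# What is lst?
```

After line 1: lst = [10, 2]
After line 2 (append adds [78, 86, 70] as single element): lst = [10, 2, [78, 86, 70]]
After line 3 (extend unpacks [59], adds 59): lst = [10, 2, [78, 86, 70], 59]
After line 4: result = len(lst) = 4

[10, 2, [78, 86, 70], 59]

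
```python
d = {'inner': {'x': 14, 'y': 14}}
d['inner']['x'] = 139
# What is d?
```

After line 1: d = {'inner': {'x': 14, 'y': 14}}
After line 2 (inner x overwritten): d = {'inner': {'x': 139, 'y': 14}}

{'inner': {'x': 139, 'y': 14}}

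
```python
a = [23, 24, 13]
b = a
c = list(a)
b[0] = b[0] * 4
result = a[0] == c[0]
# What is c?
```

After line 1: a = [23, 24, 13]
After line 2 (b = a, alias): a = [23, 24, 13], b = [23, 24, 13]
After line 3 (c = list(a) is a copy, new object): c = [23, 24, 13]
After line 4 (b[0] = 23 * 4 = 92; mutates shared a/b): a = b = [92, 24, 13], c = [23, 24, 13]
After line 5 (a[0] = 92, c[0] = 23; result = False)

[23, 24, 13]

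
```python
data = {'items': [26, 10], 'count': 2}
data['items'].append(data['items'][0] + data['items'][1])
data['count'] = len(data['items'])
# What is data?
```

After line 1: data = {'items': [26, 10], 'count': 2}
After line 2 (append 26 + 10 = 36): data = {'items': [26, 10, 36], 'count': 2}
After line 3 (count = len(items) = 3): data = {'items': [26, 10, 36], 'count': 3}

{'items': [26, 10, 36], 'count': 3}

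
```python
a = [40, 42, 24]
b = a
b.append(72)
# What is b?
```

After line 1: a = [40, 42, 24]
After line 2 (b = a is an alias, same object): a = [40, 42, 24], b = [40, 42, 24]
After line 3 (b.append mutates the shared list): a = [40, 42, 24, 72], b = [40, 42, 24, 72]

[40, 42, 24, 72]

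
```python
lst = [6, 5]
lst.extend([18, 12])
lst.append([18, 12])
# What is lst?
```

After line 1: lst = [6, 5]
After line 2 (extend unpacks [18, 12]): lst = [6, 5, 18, 12]
After line 3 (append adds [18, 12] as single element): lst = [6, 5, 18, 12, [18, 12]]

[6, 5, 18, 12, [18, 12]]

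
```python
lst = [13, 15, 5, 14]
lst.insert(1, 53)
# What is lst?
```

[13, 53, 15, 5, 14]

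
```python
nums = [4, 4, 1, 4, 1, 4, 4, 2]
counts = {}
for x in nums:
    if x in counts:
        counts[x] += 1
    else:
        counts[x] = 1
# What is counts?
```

Initial: counts = {}, nums = [4, 4, 1, 4, 1, 4, 4, 2]
See 4: counts = {4: 1}
See 4: counts = {4: 2}
See 1: counts = {4: 2, 1: 1}
See 4: counts = {4: 3, 1: 1}
See 1: counts = {4: 3, 1: 2}
See 4: counts = {4: 4, 1: 2}
See 4: counts = {4: 5, 1: 2}
See 2: counts = {4: 5, 1: 2, 2: 1}

{4: 5, 1: 2, 2: 1}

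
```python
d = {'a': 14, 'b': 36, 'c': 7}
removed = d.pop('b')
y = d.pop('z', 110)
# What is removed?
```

After line 1: d = {'a': 14, 'b': 36, 'c': 7}
After line 2 (pop 'b' returns 36): d = {'a': 14, 'c': 7}, removed = 36
After line 3 (pop 'z' missing, returns default 110): d = {'a': 14, 'c': 7}, y = 110

36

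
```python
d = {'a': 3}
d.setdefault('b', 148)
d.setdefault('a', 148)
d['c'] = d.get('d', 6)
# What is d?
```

After line 1: d = {'a': 3}
After line 2 (setdefault adds 'b'=148): d = {'a': 3, 'b': 148}
After line 3 (setdefault 'a' no-op, already exists): d = {'a': 3, 'b': 148}
After line 4 (get('d', 6) returns default since 'd' not in d): d = {'a': 3, 'b': 148, 'c': 6}

{'a': 3, 'b': 148, 'c': 6}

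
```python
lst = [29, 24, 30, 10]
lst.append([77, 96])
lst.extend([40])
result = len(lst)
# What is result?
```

After line 1: lst = [29, 24, 30, 10]
After line 2 (append adds [77, 96] as single element): lst = [29, 24, 30, 10, [77, 96]]
After line 3 (extend unpacks [40], adds 40): lst = [29, 24, 30, 10, [77, 96], 40]
After line 4: result = len(lst) = 6

6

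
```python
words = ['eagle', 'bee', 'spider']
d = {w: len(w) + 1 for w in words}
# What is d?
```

{'eagle': 6, 'bee': 4, 'spider': 7}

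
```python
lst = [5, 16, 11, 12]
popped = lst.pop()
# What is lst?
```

[5, 16, 11]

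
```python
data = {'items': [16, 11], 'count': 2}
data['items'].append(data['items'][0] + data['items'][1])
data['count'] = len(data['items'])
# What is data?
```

After line 1: data = {'items': [16, 11], 'count': 2}
After line 2 (append 16 + 11 = 27): data = {'items': [16, 11, 27], 'count': 2}
After line 3 (count = len(items) = 3): data = {'items': [16, 11, 27], 'count': 3}

{'items': [16, 11, 27], 'count': 3}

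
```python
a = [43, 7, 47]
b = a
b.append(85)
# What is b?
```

After line 1: a = [43, 7, 47]
After line 2 (b = a is an alias, same object): a = [43, 7, 47], b = [43, 7, 47]
After line 3 (b.append mutates the shared list): a = [43, 7, 47, 85], b = [43, 7, 47, 85]

[43, 7, 47, 85]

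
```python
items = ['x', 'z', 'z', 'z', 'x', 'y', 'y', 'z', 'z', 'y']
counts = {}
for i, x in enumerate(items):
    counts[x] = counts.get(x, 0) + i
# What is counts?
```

Initial: counts = {}, items = ['x', 'z', 'z', 'z', 'x', 'y', 'y', 'z', 'z', 'y']
i=0, x='x': counts = {'x': 0}
i=1, x='z': counts = {'x': 0, 'z': 1}
i=2, x='z': counts = {'x': 0, 'z': 3}
i=3, x='z': counts = {'x': 0, 'z': 6}
i=4, x='x': counts = {'x': 4, 'z': 6}
i=5, x='y': counts = {'x': 4, 'z': 6, 'y': 5}
i=6, x='y': counts = {'x': 4, 'z': 6, 'y': 11}
i=7, x='z': counts = {'x': 4, 'z': 13, 'y': 11}
i=8, x='z': counts = {'x': 4, 'z': 21, 'y': 11}
i=9, x='y': counts = {'x': 4, 'z': 21, 'y': 20}

{'x': 4, 'z': 21, 'y': 20}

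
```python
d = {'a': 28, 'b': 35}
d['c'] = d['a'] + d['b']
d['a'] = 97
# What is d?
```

After line 1: d = {'a': 28, 'b': 35}
After line 2 (d['c'] = 28 + 35): d = {'a': 28, 'b': 35, 'c': 63}
After line 3: d = {'a': 97, 'b': 35, 'c': 63}

{'a': 97, 'b': 35, 'c': 63}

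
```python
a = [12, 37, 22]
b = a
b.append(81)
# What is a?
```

After line 1: a = [12, 37, 22]
After line 2 (b = a is an alias, same object): a = [12, 37, 22], b = [12, 37, 22]
After line 3 (b.append mutates the shared list): a = [12, 37, 22, 81], b = [12, 37, 22, 81]

[12, 37, 22, 81]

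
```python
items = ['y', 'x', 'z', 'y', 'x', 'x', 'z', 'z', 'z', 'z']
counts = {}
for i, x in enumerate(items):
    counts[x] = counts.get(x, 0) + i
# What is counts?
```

Initial: counts = {}, items = ['y', 'x', 'z', 'y', 'x', 'x', 'z', 'z', 'z', 'z']
i=0, x='y': counts = {'y': 0}
i=1, x='x': counts = {'y': 0, 'x': 1}
i=2, x='z': counts = {'y': 0, 'x': 1, 'z': 2}
i=3, x='y': counts = {'y': 3, 'x': 1, 'z': 2}
i=4, x='x': counts = {'y': 3, 'x': 5, 'z': 2}
i=5, x='x': counts = {'y': 3, 'x': 10, 'z': 2}
i=6, x='z': counts = {'y': 3, 'x': 10, 'z': 8}
i=7, x='z': counts = {'y': 3, 'x': 10, 'z': 15}
i=8, x='z': counts = {'y': 3, 'x': 10, 'z': 23}
i=9, x='z': counts = {'y': 3, 'x': 10, 'z': 32}

{'y': 3, 'x': 10, 'z': 32}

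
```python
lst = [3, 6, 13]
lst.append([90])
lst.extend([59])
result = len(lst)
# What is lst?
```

After line 1: lst = [3, 6, 13]
After line 2 (append adds [90] as single element): lst = [3, 6, 13, [90]]
After line 3 (extend unpacks [59], adds 59): lst = [3, 6, 13, [90], 59]
After line 4: result = len(lst) = 5

[3, 6, 13, [90], 59]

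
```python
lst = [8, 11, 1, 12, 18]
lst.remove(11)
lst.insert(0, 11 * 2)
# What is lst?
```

After line 1: lst = [8, 11, 1, 12, 18]
After line 2 (remove first 11): lst = [8, 1, 12, 18]
After line 3 (insert 22 at index 0): lst = [22, 8, 1, 12, 18]

[22, 8, 1, 12, 18]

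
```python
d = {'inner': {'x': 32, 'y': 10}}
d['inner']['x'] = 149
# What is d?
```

After line 1: d = {'inner': {'x': 32, 'y': 10}}
After line 2 (inner x overwritten): d = {'inner': {'x': 149, 'y': 10}}

{'inner': {'x': 149, 'y': 10}}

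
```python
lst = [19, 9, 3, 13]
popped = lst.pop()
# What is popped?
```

13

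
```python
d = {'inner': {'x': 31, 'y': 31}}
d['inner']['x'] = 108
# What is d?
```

After line 1: d = {'inner': {'x': 31, 'y': 31}}
After line 2 (inner x overwritten): d = {'inner': {'x': 108, 'y': 31}}

{'inner': {'x': 108, 'y': 31}}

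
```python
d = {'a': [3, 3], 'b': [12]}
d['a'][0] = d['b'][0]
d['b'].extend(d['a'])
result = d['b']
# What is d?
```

After line 1: d = {'a': [3, 3], 'b': [12]}
After line 2 (a[0] = b[0] = 12): d = {'a': [12, 3], 'b': [12]}
After line 3 (b.extend(a) appends [12, 3]): d = {'a': [12, 3], 'b': [12, 12, 3]}
After line 4: result = d['b'] = [12, 12, 3]

{'a': [12, 3], 'b': [12, 12, 3]}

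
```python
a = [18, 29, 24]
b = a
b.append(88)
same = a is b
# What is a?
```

After line 1: a = [18, 29, 24]
After line 2 (b = a is an alias, same object): a = [18, 29, 24], b = [18, 29, 24]
After line 3 (b.append mutates the shared list): a = [18, 29, 24, 88], b = [18, 29, 24, 88]
After line 4 (same = a is b; same object -> True): same = True

[18, 29, 24, 88]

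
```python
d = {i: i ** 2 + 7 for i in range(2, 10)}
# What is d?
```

{2: 11, 3: 16, 4: 23, 5: 32, 6: 43, 7: 56, 8: 71, 9: 88}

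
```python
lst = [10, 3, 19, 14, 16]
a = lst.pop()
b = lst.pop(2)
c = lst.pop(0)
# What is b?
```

After line 1: lst = [10, 3, 19, 14, 16]
After line 2 (pop() -> a = 16): lst = [10, 3, 19, 14]
After line 3 (pop(2) -> b = 19): lst = [10, 3, 14]
After line 4 (pop(0) -> c = 10): lst = [3, 14]

19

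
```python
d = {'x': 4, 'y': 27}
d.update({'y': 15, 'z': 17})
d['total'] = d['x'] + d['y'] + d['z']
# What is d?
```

After line 1: d = {'x': 4, 'y': 27}
After line 2 (y overwritten, z added): d = {'x': 4, 'y': 15, 'z': 17}
After line 3 (total = 4 + 15 + 17 = 36): d = {'x': 4, 'y': 15, 'z': 17, 'total': 36}

{'x': 4, 'y': 15, 'z': 17, 'total': 36}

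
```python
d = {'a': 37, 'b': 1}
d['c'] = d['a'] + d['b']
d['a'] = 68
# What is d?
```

After line 1: d = {'a': 37, 'b': 1}
After line 2 (d['c'] = 37 + 1): d = {'a': 37, 'b': 1, 'c': 38}
After line 3: d = {'a': 68, 'b': 1, 'c': 38}

{'a': 68, 'b': 1, 'c': 38}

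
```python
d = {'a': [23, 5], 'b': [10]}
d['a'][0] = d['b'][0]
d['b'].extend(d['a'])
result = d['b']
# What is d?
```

After line 1: d = {'a': [23, 5], 'b': [10]}
After line 2 (a[0] = b[0] = 10): d = {'a': [10, 5], 'b': [10]}
After line 3 (b.extend(a) appends [10, 5]): d = {'a': [10, 5], 'b': [10, 10, 5]}
After line 4: result = d['b'] = [10, 10, 5]

{'a': [10, 5], 'b': [10, 10, 5]}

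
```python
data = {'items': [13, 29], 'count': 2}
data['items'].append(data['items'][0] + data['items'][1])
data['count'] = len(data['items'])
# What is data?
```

After line 1: data = {'items': [13, 29], 'count': 2}
After line 2 (append 13 + 29 = 42): data = {'items': [13, 29, 42], 'count': 2}
After line 3 (count = len(items) = 3): data = {'items': [13, 29, 42], 'count': 3}

{'items': [13, 29, 42], 'count': 3}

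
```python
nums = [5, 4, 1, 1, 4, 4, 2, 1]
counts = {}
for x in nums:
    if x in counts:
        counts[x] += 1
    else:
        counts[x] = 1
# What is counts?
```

Initial: counts = {}, nums = [5, 4, 1, 1, 4, 4, 2, 1]
See 5: counts = {5: 1}
See 4: counts = {5: 1, 4: 1}
See 1: counts = {5: 1, 4: 1, 1: 1}
See 1: counts = {5: 1, 4: 1, 1: 2}
See 4: counts = {5: 1, 4: 2, 1: 2}
See 4: counts = {5: 1, 4: 3, 1: 2}
See 2: counts = {5: 1, 4: 3, 1: 2, 2: 1}
See 1: counts = {5: 1, 4: 3, 1: 3, 2: 1}

{5: 1, 4: 3, 1: 3, 2: 1}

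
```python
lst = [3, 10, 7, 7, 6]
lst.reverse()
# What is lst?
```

[6, 7, 7, 10, 3]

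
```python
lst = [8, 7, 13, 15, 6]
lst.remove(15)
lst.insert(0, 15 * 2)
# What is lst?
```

After line 1: lst = [8, 7, 13, 15, 6]
After line 2 (remove first 15): lst = [8, 7, 13, 6]
After line 3 (insert 30 at index 0): lst = [30, 8, 7, 13, 6]

[30, 8, 7, 13, 6]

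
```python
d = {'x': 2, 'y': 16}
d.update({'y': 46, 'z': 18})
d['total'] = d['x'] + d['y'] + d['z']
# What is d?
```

After line 1: d = {'x': 2, 'y': 16}
After line 2 (y overwritten, z added): d = {'x': 2, 'y': 46, 'z': 18}
After line 3 (total = 2 + 46 + 18 = 66): d = {'x': 2, 'y': 46, 'z': 18, 'total': 66}

{'x': 2, 'y': 46, 'z': 18, 'total': 66}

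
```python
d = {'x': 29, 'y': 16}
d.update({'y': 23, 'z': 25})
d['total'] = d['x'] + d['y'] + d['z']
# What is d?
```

After line 1: d = {'x': 29, 'y': 16}
After line 2 (y overwritten, z added): d = {'x': 29, 'y': 23, 'z': 25}
After line 3 (total = 29 + 23 + 25 = 77): d = {'x': 29, 'y': 23, 'z': 25, 'total': 77}

{'x': 29, 'y': 23, 'z': 25, 'total': 77}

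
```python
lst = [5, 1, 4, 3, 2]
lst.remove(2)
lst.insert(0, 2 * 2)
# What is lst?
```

After line 1: lst = [5, 1, 4, 3, 2]
After line 2 (remove first 2): lst = [5, 1, 4, 3]
After line 3 (insert 4 at index 0): lst = [4, 5, 1, 4, 3]

[4, 5, 1, 4, 3]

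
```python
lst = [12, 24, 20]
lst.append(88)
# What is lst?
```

[12, 24, 20, 88]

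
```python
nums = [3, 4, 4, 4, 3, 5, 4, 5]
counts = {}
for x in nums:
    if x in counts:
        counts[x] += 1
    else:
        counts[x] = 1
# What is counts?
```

Initial: counts = {}, nums = [3, 4, 4, 4, 3, 5, 4, 5]
See 3: counts = {3: 1}
See 4: counts = {3: 1, 4: 1}
See 4: counts = {3: 1, 4: 2}
See 4: counts = {3: 1, 4: 3}
See 3: counts = {3: 2, 4: 3}
See 5: counts = {3: 2, 4: 3, 5: 1}
See 4: counts = {3: 2, 4: 4, 5: 1}
See 5: counts = {3: 2, 4: 4, 5: 2}

{3: 2, 4: 4, 5: 2}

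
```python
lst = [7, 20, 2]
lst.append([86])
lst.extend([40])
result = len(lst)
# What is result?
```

After line 1: lst = [7, 20, 2]
After line 2 (append adds [86] as single element): lst = [7, 20, 2, [86]]
After line 3 (extend unpacks [40], adds 40): lst = [7, 20, 2, [86], 40]
After line 4: result = len(lst) = 5

5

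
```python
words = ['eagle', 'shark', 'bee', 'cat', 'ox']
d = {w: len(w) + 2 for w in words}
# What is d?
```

{'eagle': 7, 'shark': 7, 'bee': 5, 'cat': 5, 'ox': 4}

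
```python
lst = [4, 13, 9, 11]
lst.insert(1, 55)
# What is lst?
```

[4, 55, 13, 9, 11]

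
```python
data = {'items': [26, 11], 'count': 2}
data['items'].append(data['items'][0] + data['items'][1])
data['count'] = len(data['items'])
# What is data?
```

After line 1: data = {'items': [26, 11], 'count': 2}
After line 2 (append 26 + 11 = 37): data = {'items': [26, 11, 37], 'count': 2}
After line 3 (count = len(items) = 3): data = {'items': [26, 11, 37], 'count': 3}

{'items': [26, 11, 37], 'count': 3}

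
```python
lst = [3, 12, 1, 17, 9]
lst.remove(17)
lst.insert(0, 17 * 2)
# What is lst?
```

After line 1: lst = [3, 12, 1, 17, 9]
After line 2 (remove first 17): lst = [3, 12, 1, 9]
After line 3 (insert 34 at index 0): lst = [34, 3, 12, 1, 9]

[34, 3, 12, 1, 9]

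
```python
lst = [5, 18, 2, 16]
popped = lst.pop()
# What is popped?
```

16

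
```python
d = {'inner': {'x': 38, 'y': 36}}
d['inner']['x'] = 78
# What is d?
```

After line 1: d = {'inner': {'x': 38, 'y': 36}}
After line 2 (inner x overwritten): d = {'inner': {'x': 78, 'y': 36}}

{'inner': {'x': 78, 'y': 36}}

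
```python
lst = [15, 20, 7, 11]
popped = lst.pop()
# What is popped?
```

11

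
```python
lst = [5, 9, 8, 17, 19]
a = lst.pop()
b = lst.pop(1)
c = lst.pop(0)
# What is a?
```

After line 1: lst = [5, 9, 8, 17, 19]
After line 2 (pop() -> a = 19): lst = [5, 9, 8, 17]
After line 3 (pop(1) -> b = 9): lst = [5, 8, 17]
After line 4 (pop(0) -> c = 5): lst = [8, 17]

19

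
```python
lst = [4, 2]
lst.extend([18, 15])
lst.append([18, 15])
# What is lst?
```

After line 1: lst = [4, 2]
After line 2 (extend unpacks [18, 15]): lst = [4, 2, 18, 15]
After line 3 (append adds [18, 15] as single element): lst = [4, 2, 18, 15, [18, 15]]

[4, 2, 18, 15, [18, 15]]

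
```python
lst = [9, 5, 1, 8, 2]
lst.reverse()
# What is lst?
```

[2, 8, 1, 5, 9]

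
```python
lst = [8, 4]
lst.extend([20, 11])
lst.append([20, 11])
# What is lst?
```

After line 1: lst = [8, 4]
After line 2 (extend unpacks [20, 11]): lst = [8, 4, 20, 11]
After line 3 (append adds [20, 11] as single element): lst = [8, 4, 20, 11, [20, 11]]

[8, 4, 20, 11, [20, 11]]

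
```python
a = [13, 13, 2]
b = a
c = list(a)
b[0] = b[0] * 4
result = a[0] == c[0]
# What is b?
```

After line 1: a = [13, 13, 2]
After line 2 (b = a, alias): a = [13, 13, 2], b = [13, 13, 2]
After line 3 (c = list(a) is a copy, new object): c = [13, 13, 2]
After line 4 (b[0] = 13 * 4 = 52; mutates shared a/b): a = b = [52, 13, 2], c = [13, 13, 2]
After line 5 (a[0] = 52, c[0] = 13; result = False)

[52, 13, 2]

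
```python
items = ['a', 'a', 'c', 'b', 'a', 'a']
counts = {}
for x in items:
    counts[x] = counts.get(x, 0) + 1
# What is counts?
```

Initial: counts = {}, items = ['a', 'a', 'c', 'b', 'a', 'a']
See 'a': counts = {'a': 1}
See 'a': counts = {'a': 2}
See 'c': counts = {'a': 2, 'c': 1}
See 'b': counts = {'a': 2, 'c': 1, 'b': 1}
See 'a': counts = {'a': 3, 'c': 1, 'b': 1}
See 'a': counts = {'a': 4, 'c': 1, 'b': 1}

{'a': 4, 'c': 1, 'b': 1}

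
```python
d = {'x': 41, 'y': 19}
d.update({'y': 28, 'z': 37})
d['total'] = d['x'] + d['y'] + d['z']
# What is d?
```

After line 1: d = {'x': 41, 'y': 19}
After line 2 (y overwritten, z added): d = {'x': 41, 'y': 28, 'z': 37}
After line 3 (total = 41 + 28 + 37 = 106): d = {'x': 41, 'y': 28, 'z': 37, 'total': 106}

{'x': 41, 'y': 28, 'z': 37, 'total': 106}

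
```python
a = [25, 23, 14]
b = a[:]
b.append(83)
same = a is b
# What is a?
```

After line 1: a = [25, 23, 14]
After line 2 (b = a[:] is a shallow copy, new object): a = [25, 23, 14], b = [25, 23, 14]
After line 3 (append only mutates b): a = [25, 23, 14], b = [25, 23, 14, 83]
After line 4 (same = a is b; different objects -> False): same = False

[25, 23, 14]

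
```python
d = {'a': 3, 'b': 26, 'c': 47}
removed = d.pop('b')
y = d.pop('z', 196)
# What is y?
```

After line 1: d = {'a': 3, 'b': 26, 'c': 47}
After line 2 (pop 'b' returns 26): d = {'a': 3, 'c': 47}, removed = 26
After line 3 (pop 'z' missing, returns default 196): d = {'a': 3, 'c': 47}, y = 196

196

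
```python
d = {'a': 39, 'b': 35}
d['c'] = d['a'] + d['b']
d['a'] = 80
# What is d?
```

After line 1: d = {'a': 39, 'b': 35}
After line 2 (d['c'] = 39 + 35): d = {'a': 39, 'b': 35, 'c': 74}
After line 3: d = {'a': 80, 'b': 35, 'c': 74}

{'a': 80, 'b': 35, 'c': 74}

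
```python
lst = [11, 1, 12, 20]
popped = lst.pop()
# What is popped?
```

20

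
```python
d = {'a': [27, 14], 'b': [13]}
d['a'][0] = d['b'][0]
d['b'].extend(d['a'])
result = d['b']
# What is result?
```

After line 1: d = {'a': [27, 14], 'b': [13]}
After line 2 (a[0] = b[0] = 13): d = {'a': [13, 14], 'b': [13]}
After line 3 (b.extend(a) appends [13, 14]): d = {'a': [13, 14], 'b': [13, 13, 14]}
After line 4: result = d['b'] = [13, 13, 14]

[13, 13, 14]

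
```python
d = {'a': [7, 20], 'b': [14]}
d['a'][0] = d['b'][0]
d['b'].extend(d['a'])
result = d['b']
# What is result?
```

After line 1: d = {'a': [7, 20], 'b': [14]}
After line 2 (a[0] = b[0] = 14): d = {'a': [14, 20], 'b': [14]}
After line 3 (b.extend(a) appends [14, 20]): d = {'a': [14, 20], 'b': [14, 14, 20]}
After line 4: result = d['b'] = [14, 14, 20]

[14, 14, 20]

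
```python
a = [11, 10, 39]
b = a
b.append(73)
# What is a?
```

After line 1: a = [11, 10, 39]
After line 2 (b = a is an alias, same object): a = [11, 10, 39], b = [11, 10, 39]
After line 3 (b.append mutates the shared list): a = [11, 10, 39, 73], b = [11, 10, 39, 73]

[11, 10, 39, 73]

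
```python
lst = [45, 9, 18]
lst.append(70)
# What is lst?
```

[45, 9, 18, 70]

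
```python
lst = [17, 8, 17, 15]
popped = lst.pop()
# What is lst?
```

[17, 8, 17]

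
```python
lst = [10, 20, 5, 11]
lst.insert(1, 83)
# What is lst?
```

[10, 83, 20, 5, 11]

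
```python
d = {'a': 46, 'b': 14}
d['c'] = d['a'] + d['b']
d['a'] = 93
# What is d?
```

After line 1: d = {'a': 46, 'b': 14}
After line 2 (d['c'] = 46 + 14): d = {'a': 46, 'b': 14, 'c': 60}
After line 3: d = {'a': 93, 'b': 14, 'c': 60}

{'a': 93, 'b': 14, 'c': 60}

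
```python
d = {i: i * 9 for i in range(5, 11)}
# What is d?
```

{5: 45, 6: 54, 7: 63, 8: 72, 9: 81, 10: 90}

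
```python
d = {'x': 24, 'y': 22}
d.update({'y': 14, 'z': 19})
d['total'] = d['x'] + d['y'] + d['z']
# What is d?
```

After line 1: d = {'x': 24, 'y': 22}
After line 2 (y overwritten, z added): d = {'x': 24, 'y': 14, 'z': 19}
After line 3 (total = 24 + 14 + 19 = 57): d = {'x': 24, 'y': 14, 'z': 19, 'total': 57}

{'x': 24, 'y': 14, 'z': 19, 'total': 57}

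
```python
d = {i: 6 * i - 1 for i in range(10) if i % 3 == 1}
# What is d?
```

{1: 5, 4: 23, 7: 41}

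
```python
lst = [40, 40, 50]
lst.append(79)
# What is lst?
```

[40, 40, 50, 79]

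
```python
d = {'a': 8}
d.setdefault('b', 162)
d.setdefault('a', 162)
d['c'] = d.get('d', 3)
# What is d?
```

After line 1: d = {'a': 8}
After line 2 (setdefault adds 'b'=162): d = {'a': 8, 'b': 162}
After line 3 (setdefault 'a' no-op, already exists): d = {'a': 8, 'b': 162}
After line 4 (get('d', 3) returns default since 'd' not in d): d = {'a': 8, 'b': 162, 'c': 3}

{'a': 8, 'b': 162, 'c': 3}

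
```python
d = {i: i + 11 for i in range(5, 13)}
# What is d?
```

{5: 16, 6: 17, 7: 18, 8: 19, 9: 20, 10: 21, 11: 22, 12: 23}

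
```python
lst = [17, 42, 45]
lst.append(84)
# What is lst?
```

[17, 42, 45, 84]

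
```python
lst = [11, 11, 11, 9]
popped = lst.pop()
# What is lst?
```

[11, 11, 11]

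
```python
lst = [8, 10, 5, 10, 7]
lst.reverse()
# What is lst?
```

[7, 10, 5, 10, 8]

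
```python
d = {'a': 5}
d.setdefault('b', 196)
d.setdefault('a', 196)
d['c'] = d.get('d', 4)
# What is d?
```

After line 1: d = {'a': 5}
After line 2 (setdefault adds 'b'=196): d = {'a': 5, 'b': 196}
After line 3 (setdefault 'a' no-op, already exists): d = {'a': 5, 'b': 196}
After line 4 (get('d', 4) returns default since 'd' not in d): d = {'a': 5, 'b': 196, 'c': 4}

{'a': 5, 'b': 196, 'c': 4}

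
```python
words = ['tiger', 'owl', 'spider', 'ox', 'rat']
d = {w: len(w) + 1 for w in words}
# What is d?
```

{'tiger': 6, 'owl': 4, 'spider': 7, 'ox': 3, 'rat': 4}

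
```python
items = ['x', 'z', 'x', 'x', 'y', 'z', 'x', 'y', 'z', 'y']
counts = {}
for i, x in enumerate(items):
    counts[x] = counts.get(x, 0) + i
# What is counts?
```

Initial: counts = {}, items = ['x', 'z', 'x', 'x', 'y', 'z', 'x', 'y', 'z', 'y']
i=0, x='x': counts = {'x': 0}
i=1, x='z': counts = {'x': 0, 'z': 1}
i=2, x='x': counts = {'x': 2, 'z': 1}
i=3, x='x': counts = {'x': 5, 'z': 1}
i=4, x='y': counts = {'x': 5, 'z': 1, 'y': 4}
i=5, x='z': counts = {'x': 5, 'z': 6, 'y': 4}
i=6, x='x': counts = {'x': 11, 'z': 6, 'y': 4}
i=7, x='y': counts = {'x': 11, 'z': 6, 'y': 11}
i=8, x='z': counts = {'x': 11, 'z': 14, 'y': 11}
i=9, x='y': counts = {'x': 11, 'z': 14, 'y': 20}

{'x': 11, 'z': 14, 'y': 20}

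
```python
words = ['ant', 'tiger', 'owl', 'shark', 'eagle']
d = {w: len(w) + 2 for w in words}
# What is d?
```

{'ant': 5, 'tiger': 7, 'owl': 5, 'shark': 7, 'eagle': 7}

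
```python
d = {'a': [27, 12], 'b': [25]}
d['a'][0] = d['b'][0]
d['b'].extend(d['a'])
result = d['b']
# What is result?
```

After line 1: d = {'a': [27, 12], 'b': [25]}
After line 2 (a[0] = b[0] = 25): d = {'a': [25, 12], 'b': [25]}
After line 3 (b.extend(a) appends [25, 12]): d = {'a': [25, 12], 'b': [25, 25, 12]}
After line 4: result = d['b'] = [25, 25, 12]

[25, 25, 12]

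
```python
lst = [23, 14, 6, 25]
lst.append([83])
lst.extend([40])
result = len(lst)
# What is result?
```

After line 1: lst = [23, 14, 6, 25]
After line 2 (append adds [83] as single element): lst = [23, 14, 6, 25, [83]]
After line 3 (extend unpacks [40], adds 40): lst = [23, 14, 6, 25, [83], 40]
After line 4: result = len(lst) = 6

6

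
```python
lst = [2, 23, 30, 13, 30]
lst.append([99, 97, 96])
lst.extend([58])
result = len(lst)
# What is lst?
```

After line 1: lst = [2, 23, 30, 13, 30]
After line 2 (append adds [99, 97, 96] as single element): lst = [2, 23, 30, 13, 30, [99, 97, 96]]
After line 3 (extend unpacks [58], adds 58): lst = [2, 23, 30, 13, 30, [99, 97, 96], 58]
After line 4: result = len(lst) = 7

[2, 23, 30, 13, 30, [99, 97, 96], 58]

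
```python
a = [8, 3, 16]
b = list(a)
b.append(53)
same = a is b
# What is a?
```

After line 1: a = [8, 3, 16]
After line 2 (b = list(a) is a shallow copy, new object): a = [8, 3, 16], b = [8, 3, 16]
After line 3 (append only mutates b): a = [8, 3, 16], b = [8, 3, 16, 53]
After line 4 (same = a is b; different objects -> False): same = False

[8, 3, 16]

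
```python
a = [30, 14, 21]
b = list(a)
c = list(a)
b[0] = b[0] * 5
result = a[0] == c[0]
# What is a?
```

After line 1: a = [30, 14, 21]
After line 2 (b = list(a), copy): a = [30, 14, 21], b = [30, 14, 21]
After line 3 (c = list(a) is a copy, new object): c = [30, 14, 21]
After line 4 (b[0] = 30 * 5 = 150; only b mutates (copy)): a = [30, 14, 21], b = [150, 14, 21], c = [30, 14, 21]
After line 5 (a[0] = 30, c[0] = 30; result = True)

[30, 14, 21]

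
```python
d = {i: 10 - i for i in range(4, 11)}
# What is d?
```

{4: 6, 5: 5, 6: 4, 7: 3, 8: 2, 9: 1, 10: 0}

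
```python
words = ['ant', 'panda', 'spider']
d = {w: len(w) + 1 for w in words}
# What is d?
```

{'ant': 4, 'panda': 6, 'spider': 7}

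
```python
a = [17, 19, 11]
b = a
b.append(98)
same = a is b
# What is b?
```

After line 1: a = [17, 19, 11]
After line 2 (b = a is an alias, same object): a = [17, 19, 11], b = [17, 19, 11]
After line 3 (b.append mutates the shared list): a = [17, 19, 11, 98], b = [17, 19, 11, 98]
After line 4 (same = a is b; same object -> True): same = True

[17, 19, 11, 98]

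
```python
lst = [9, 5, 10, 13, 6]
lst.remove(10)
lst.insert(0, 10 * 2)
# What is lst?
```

After line 1: lst = [9, 5, 10, 13, 6]
After line 2 (remove first 10): lst = [9, 5, 13, 6]
After line 3 (insert 20 at index 0): lst = [20, 9, 5, 13, 6]

[20, 9, 5, 13, 6]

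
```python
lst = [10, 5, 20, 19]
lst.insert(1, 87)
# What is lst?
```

[10, 87, 5, 20, 19]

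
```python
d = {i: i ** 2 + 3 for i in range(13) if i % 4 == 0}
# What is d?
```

{0: 3, 4: 19, 8: 67, 12: 147}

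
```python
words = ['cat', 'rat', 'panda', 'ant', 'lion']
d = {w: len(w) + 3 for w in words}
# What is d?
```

{'cat': 6, 'rat': 6, 'panda': 8, 'ant': 6, 'lion': 7}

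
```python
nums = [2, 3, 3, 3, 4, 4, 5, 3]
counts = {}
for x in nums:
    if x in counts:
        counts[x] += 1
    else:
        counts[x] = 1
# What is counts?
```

Initial: counts = {}, nums = [2, 3, 3, 3, 4, 4, 5, 3]
See 2: counts = {2: 1}
See 3: counts = {2: 1, 3: 1}
See 3: counts = {2: 1, 3: 2}
See 3: counts = {2: 1, 3: 3}
See 4: counts = {2: 1, 3: 3, 4: 1}
See 4: counts = {2: 1, 3: 3, 4: 2}
See 5: counts = {2: 1, 3: 3, 4: 2, 5: 1}
See 3: counts = {2: 1, 3: 4, 4: 2, 5: 1}

{2: 1, 3: 4, 4: 2, 5: 1}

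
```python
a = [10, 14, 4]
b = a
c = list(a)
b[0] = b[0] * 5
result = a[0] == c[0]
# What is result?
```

After line 1: a = [10, 14, 4]
After line 2 (b = a, alias): a = [10, 14, 4], b = [10, 14, 4]
After line 3 (c = list(a) is a copy, new object): c = [10, 14, 4]
After line 4 (b[0] = 10 * 5 = 50; mutates shared a/b): a = b = [50, 14, 4], c = [10, 14, 4]
After line 5 (a[0] = 50, c[0] = 10; result = False)

False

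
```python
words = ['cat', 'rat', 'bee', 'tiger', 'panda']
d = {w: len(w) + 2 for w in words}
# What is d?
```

{'cat': 5, 'rat': 5, 'bee': 5, 'tiger': 7, 'panda': 7}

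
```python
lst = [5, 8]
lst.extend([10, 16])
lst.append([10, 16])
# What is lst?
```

After line 1: lst = [5, 8]
After line 2 (extend unpacks [10, 16]): lst = [5, 8, 10, 16]
After line 3 (append adds [10, 16] as single element): lst = [5, 8, 10, 16, [10, 16]]

[5, 8, 10, 16, [10, 16]]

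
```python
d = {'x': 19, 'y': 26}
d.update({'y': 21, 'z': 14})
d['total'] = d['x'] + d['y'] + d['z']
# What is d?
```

After line 1: d = {'x': 19, 'y': 26}
After line 2 (y overwritten, z added): d = {'x': 19, 'y': 21, 'z': 14}
After line 3 (total = 19 + 21 + 14 = 54): d = {'x': 19, 'y': 21, 'z': 14, 'total': 54}

{'x': 19, 'y': 21, 'z': 14, 'total': 54}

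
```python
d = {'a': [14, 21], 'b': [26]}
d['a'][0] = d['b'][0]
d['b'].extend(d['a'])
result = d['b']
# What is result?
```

After line 1: d = {'a': [14, 21], 'b': [26]}
After line 2 (a[0] = b[0] = 26): d = {'a': [26, 21], 'b': [26]}
After line 3 (b.extend(a) appends [26, 21]): d = {'a': [26, 21], 'b': [26, 26, 21]}
After line 4: result = d['b'] = [26, 26, 21]

[26, 26, 21]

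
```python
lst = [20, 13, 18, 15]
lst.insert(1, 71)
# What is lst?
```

[20, 71, 13, 18, 15]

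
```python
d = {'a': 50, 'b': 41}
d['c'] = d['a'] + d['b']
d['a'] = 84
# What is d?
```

After line 1: d = {'a': 50, 'b': 41}
After line 2 (d['c'] = 50 + 41): d = {'a': 50, 'b': 41, 'c': 91}
After line 3: d = {'a': 84, 'b': 41, 'c': 91}

{'a': 84, 'b': 41, 'c': 91}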